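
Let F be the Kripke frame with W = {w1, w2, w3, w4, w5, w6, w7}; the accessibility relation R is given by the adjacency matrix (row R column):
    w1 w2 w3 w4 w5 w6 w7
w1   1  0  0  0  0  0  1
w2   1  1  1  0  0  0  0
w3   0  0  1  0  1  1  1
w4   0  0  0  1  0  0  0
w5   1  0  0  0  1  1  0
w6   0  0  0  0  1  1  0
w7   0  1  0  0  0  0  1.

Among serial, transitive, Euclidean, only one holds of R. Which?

Serial: yes — every world has a successor (e.g. w1 R w1).
Transitive: no — w1 R w7 and w7 R w2, but not w1 R w2.
Euclidean: no — w2 R w1 and w2 R w3, but not w1 R w3.
Only serial holds.

serial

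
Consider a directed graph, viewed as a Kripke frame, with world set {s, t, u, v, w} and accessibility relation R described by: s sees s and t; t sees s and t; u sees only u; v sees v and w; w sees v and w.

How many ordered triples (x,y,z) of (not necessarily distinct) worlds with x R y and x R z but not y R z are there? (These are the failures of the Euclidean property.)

R is Euclidean; there are no such tuples.

0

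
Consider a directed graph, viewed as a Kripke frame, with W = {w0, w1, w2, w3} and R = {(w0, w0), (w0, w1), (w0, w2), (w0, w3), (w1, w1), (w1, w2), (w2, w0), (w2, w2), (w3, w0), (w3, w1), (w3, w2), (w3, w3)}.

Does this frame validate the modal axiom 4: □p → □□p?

No

The schema 4 characterises exactly the transitive frames.
Transitive: no — w1 R w2 and w2 R w0, but not w1 R w0.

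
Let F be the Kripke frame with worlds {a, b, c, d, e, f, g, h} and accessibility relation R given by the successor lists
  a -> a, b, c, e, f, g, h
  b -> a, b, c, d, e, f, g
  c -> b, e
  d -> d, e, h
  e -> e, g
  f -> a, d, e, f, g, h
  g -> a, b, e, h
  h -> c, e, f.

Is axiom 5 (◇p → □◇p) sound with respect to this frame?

By correspondence theory, 5 is valid on a frame iff R is Euclidean.
Euclidean: no — a R b and a R h, but not b R h.

No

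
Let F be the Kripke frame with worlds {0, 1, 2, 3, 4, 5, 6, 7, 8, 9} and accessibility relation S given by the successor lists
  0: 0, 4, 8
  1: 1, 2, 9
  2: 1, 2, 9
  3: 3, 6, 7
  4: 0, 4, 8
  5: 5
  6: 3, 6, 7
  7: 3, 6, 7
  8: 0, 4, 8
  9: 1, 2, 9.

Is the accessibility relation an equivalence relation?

Reflexive: yes — every world is S-related to itself.
Symmetric: yes — every pair in S has its reverse in S.
Transitive: yes — every two-step S-path is closed by a direct edge.
So S is an equivalence relation.

Yes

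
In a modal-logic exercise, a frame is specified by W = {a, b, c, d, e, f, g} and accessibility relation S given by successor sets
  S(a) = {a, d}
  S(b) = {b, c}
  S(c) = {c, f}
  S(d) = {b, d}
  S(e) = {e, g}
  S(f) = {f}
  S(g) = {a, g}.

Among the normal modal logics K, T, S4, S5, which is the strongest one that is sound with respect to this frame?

Reflexive (axiom T): yes — every world is S-related to itself.
Transitive (axiom 4): no — a S d and d S b, but not a S b.
Euclidean (axiom 5): no — a S d and a S a, but not d S a.
So F validates K, T; S4 would additionally require S to be transitive. The strongest is T.

T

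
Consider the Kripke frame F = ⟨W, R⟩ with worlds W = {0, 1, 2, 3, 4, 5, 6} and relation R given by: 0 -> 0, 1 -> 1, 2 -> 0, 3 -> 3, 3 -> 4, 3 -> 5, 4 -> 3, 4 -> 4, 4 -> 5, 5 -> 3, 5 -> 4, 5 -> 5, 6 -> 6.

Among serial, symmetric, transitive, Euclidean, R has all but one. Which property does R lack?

Serial: yes — every world has a successor (e.g. 0 R 0).
Symmetric: no — 2 R 0 but not 0 R 2.
Transitive: yes — every two-step R-path is closed by a direct edge.
Euclidean: yes — any two successors of a common world are R-related.
Only symmetric fails.

symmetric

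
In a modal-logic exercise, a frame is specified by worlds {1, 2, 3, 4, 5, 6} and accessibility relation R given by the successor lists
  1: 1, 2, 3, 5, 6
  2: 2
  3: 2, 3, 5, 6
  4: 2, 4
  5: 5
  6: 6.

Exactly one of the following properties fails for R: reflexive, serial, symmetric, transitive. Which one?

Reflexive: yes — every world is R-related to itself.
Serial: yes — every world has a successor (e.g. 1 R 1).
Symmetric: no — 1 R 2 but not 2 R 1.
Transitive: yes — every two-step R-path is closed by a direct edge.
Only symmetric fails.

symmetric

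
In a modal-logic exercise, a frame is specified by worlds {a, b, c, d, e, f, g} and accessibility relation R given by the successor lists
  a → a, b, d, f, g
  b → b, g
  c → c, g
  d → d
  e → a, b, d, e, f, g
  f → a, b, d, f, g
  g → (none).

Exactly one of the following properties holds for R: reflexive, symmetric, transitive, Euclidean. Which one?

Reflexive: no — g is not related to itself.
Symmetric: no — a R b but not b R a.
Transitive: yes — every two-step R-path is closed by a direct edge.
Euclidean: no — a R b and a R d, but not b R d.
Only transitive holds.

transitive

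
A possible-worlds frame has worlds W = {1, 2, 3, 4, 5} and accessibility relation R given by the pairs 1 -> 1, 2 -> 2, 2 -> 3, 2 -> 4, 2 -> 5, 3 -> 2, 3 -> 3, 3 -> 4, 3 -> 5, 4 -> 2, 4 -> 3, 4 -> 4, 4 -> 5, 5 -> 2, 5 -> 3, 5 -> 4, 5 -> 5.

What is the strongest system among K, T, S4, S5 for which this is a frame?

Reflexive (axiom T): yes — every world is R-related to itself.
Transitive (axiom 4): yes — every two-step R-path is closed by a direct edge.
Euclidean (axiom 5): yes — any two successors of a common world are R-related.
So F validates K, T, S4, S5. The strongest is S5.

S5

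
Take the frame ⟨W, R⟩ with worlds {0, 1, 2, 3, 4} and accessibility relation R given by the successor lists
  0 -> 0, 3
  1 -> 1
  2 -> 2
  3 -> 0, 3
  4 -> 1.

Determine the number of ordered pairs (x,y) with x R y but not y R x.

Enumerating: (4,1).

1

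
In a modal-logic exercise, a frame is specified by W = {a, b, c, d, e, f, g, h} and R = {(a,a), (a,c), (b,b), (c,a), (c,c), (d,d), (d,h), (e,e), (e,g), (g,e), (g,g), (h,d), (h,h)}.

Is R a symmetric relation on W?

Symmetric: yes — every pair in R has its reverse in R.

Yes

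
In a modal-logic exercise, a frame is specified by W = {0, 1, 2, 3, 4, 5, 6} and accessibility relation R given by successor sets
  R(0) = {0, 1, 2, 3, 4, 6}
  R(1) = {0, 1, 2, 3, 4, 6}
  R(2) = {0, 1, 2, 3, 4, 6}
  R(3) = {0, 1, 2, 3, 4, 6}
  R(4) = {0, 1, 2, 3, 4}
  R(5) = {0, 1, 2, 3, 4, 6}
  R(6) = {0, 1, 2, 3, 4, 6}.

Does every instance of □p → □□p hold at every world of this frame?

No

The schema 4 characterises exactly the transitive frames.
Transitive: no — 4 R 0 and 0 R 6, but not 4 R 6.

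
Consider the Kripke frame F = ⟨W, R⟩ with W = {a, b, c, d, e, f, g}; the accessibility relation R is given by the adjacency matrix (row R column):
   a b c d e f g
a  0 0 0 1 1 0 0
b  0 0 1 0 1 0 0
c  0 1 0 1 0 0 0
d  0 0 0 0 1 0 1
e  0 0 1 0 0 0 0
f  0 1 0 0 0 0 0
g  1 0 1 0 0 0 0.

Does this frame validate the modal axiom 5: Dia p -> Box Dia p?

By correspondence theory, 5 is valid on a frame iff R is Euclidean.
Euclidean: no — a R e and a R d, but not e R d.

No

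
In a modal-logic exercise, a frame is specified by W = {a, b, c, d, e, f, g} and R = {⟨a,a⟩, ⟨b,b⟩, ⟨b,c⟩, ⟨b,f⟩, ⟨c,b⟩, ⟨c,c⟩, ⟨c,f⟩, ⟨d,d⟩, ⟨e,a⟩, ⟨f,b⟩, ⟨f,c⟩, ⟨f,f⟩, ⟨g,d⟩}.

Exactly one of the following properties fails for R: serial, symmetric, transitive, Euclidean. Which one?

symmetric

Serial: yes — every world has a successor (e.g. a R a).
Symmetric: no — e R a but not a R e.
Transitive: yes — every two-step R-path is closed by a direct edge.
Euclidean: yes — any two successors of a common world are R-related.
Only symmetric fails.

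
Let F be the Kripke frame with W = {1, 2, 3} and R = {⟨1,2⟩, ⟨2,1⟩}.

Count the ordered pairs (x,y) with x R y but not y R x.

0

R is symmetric; there are no such tuples.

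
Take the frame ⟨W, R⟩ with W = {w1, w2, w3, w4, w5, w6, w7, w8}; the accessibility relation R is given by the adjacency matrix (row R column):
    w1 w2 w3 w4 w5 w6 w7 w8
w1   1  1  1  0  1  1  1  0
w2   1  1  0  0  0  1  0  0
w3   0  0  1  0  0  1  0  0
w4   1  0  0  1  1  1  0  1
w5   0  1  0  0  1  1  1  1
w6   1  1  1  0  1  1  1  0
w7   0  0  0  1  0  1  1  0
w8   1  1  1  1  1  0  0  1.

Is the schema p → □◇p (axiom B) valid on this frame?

No

Axiom B corresponds to the accessibility relation being symmetric.
Symmetric: no — w1 R w3 but not w3 R w1.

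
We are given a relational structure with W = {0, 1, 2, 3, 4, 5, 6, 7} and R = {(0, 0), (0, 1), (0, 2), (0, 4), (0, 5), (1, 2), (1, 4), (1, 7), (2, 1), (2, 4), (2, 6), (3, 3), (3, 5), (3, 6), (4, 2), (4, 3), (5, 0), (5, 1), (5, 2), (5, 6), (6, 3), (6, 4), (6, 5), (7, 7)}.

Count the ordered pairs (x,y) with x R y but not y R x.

11

Enumerating: (0,1), (0,2), (0,4), (1,4), (1,7), (2,6), (3,5), (4,3), (5,1), (5,2), (6,4).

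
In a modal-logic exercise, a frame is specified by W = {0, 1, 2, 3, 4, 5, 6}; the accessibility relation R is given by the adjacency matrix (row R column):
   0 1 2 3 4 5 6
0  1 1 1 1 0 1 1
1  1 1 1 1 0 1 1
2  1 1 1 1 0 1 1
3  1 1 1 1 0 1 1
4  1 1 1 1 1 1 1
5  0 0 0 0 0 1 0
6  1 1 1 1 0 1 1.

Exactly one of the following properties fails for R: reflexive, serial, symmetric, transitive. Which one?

symmetric

Reflexive: yes — every world is R-related to itself.
Serial: yes — every world has a successor (e.g. 0 R 0).
Symmetric: no — 0 R 5 but not 5 R 0.
Transitive: yes — every two-step R-path is closed by a direct edge.
Only symmetric fails.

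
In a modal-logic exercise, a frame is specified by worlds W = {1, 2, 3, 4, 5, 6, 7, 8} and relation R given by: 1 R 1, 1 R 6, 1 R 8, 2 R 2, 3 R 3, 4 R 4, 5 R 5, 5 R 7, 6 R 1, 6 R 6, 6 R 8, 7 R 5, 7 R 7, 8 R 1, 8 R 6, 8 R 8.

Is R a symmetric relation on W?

Yes

Symmetric: yes — every pair in R has its reverse in R.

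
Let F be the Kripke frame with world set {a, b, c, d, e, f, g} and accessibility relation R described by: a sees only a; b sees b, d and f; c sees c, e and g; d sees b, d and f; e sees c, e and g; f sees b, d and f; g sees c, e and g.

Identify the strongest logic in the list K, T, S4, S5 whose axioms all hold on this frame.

S5

Reflexive (axiom T): yes — every world is R-related to itself.
Transitive (axiom 4): yes — every two-step R-path is closed by a direct edge.
Euclidean (axiom 5): yes — any two successors of a common world are R-related.
So F validates K, T, S4, S5. The strongest is S5.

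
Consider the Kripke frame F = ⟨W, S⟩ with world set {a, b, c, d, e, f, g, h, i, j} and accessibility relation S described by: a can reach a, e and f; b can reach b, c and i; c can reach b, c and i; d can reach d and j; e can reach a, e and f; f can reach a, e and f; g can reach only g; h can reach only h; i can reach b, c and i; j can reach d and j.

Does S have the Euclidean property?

Yes

Euclidean: yes — any two successors of a common world are S-related.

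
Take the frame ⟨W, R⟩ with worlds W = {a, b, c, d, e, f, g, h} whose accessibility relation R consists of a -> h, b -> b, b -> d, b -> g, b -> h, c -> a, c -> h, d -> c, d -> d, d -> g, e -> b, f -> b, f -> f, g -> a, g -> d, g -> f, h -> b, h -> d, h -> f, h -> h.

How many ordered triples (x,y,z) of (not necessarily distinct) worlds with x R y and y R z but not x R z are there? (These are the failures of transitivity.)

27

Enumerating: (a,h,b), (a,h,d), (a,h,f), (b,d,c), (b,g,a), (b,g,f), (b,h,f), (c,h,b), (c,h,d), (c,h,f), (d,c,a), (d,c,h), … and 15 more.
Total: 27.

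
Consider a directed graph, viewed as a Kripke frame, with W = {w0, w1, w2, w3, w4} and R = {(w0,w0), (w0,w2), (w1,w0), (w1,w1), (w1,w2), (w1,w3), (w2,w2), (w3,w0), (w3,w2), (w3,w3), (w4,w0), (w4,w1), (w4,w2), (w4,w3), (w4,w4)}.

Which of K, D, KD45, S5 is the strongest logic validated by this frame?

Serial (axiom D): yes — every world has a successor (e.g. w0 R w0).
Euclidean (axiom 5): no — w1 R w0 and w1 R w3, but not w0 R w3.
Transitive (axiom 4): yes — every two-step R-path is closed by a direct edge.
Reflexive (axiom T): yes — every world is R-related to itself.
So F validates K, D; KD45 would additionally require R to be Euclidean. The strongest is D.

D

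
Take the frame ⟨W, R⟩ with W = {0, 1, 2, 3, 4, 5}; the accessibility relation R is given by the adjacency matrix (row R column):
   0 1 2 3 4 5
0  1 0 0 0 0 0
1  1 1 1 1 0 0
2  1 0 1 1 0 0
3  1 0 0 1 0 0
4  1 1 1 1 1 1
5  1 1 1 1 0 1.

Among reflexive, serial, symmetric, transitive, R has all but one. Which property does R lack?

Reflexive: yes — every world is R-related to itself.
Serial: yes — every world has a successor (e.g. 0 R 0).
Symmetric: no — 1 R 0 but not 0 R 1.
Transitive: yes — every two-step R-path is closed by a direct edge.
Only symmetric fails.

symmetric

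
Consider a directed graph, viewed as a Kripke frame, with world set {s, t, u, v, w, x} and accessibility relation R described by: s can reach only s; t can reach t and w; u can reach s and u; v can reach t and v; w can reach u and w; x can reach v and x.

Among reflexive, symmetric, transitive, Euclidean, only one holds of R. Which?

reflexive

Reflexive: yes — every world is R-related to itself.
Symmetric: no — t R w but not w R t.
Transitive: no — t R w and w R u, but not t R u.
Euclidean: no — t R w and t R t, but not w R t.
Only reflexive holds.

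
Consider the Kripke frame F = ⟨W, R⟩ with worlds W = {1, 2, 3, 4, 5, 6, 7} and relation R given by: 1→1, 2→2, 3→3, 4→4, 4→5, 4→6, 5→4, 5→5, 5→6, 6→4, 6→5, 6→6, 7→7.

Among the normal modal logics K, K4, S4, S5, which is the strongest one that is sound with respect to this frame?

Transitive (axiom 4): yes — every two-step R-path is closed by a direct edge.
Reflexive (axiom T): yes — every world is R-related to itself.
Euclidean (axiom 5): yes — any two successors of a common world are R-related.
So F validates K, K4, S4, S5. The strongest is S5.

S5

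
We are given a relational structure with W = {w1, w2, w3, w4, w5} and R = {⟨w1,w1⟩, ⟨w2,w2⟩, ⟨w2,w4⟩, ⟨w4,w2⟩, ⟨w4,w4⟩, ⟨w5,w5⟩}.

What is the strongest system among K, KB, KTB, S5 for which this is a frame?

Symmetric (axiom B): yes — every pair in R has its reverse in R.
Reflexive (axiom T): no — w3 is not related to itself.
Euclidean (axiom 5): yes — any two successors of a common world are R-related.
So F validates K, KB; KTB would additionally require R to be reflexive. The strongest is KB.

KB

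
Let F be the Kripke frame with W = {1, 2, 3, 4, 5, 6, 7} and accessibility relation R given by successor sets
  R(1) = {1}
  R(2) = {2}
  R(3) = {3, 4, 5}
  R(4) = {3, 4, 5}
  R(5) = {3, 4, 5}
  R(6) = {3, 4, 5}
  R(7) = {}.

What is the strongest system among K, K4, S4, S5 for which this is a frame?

Transitive (axiom 4): yes — every two-step R-path is closed by a direct edge.
Reflexive (axiom T): no — 6 is not related to itself.
Euclidean (axiom 5): yes — any two successors of a common world are R-related.
So F validates K, K4; S4 would additionally require R to be reflexive. The strongest is K4.

K4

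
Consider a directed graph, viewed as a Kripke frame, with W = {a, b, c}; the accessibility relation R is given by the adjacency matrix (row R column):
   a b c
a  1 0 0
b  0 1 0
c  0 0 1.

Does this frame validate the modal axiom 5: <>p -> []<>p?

Yes

Axiom 5 corresponds to the accessibility relation being Euclidean.
Euclidean: yes — any two successors of a common world are R-related.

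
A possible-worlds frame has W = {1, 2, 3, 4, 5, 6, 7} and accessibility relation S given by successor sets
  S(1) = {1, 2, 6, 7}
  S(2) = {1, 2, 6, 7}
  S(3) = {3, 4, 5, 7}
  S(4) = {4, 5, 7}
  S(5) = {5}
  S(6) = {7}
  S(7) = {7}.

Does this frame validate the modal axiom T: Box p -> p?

Axiom T corresponds to the accessibility relation being reflexive.
Reflexive: no — 6 is not related to itself.

No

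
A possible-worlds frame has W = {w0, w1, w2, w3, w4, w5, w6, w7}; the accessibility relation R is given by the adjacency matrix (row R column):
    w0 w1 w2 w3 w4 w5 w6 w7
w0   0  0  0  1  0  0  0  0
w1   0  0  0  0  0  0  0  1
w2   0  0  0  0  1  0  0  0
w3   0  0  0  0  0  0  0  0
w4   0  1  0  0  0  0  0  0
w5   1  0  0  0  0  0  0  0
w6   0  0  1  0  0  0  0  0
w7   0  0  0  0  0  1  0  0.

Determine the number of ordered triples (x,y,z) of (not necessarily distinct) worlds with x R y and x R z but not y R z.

7

Enumerating: (w0,w3,w3), (w1,w7,w7), (w2,w4,w4), (w4,w1,w1), (w5,w0,w0), (w6,w2,w2), (w7,w5,w5).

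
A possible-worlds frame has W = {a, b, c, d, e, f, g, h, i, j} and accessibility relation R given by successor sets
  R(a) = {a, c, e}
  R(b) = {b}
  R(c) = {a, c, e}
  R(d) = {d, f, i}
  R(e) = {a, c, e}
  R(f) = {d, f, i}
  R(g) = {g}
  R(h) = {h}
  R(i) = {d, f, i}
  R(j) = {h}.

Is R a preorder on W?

No

Reflexive: no — j is not related to itself.
Transitive: yes — every two-step R-path is closed by a direct edge.
So R is not a preorder.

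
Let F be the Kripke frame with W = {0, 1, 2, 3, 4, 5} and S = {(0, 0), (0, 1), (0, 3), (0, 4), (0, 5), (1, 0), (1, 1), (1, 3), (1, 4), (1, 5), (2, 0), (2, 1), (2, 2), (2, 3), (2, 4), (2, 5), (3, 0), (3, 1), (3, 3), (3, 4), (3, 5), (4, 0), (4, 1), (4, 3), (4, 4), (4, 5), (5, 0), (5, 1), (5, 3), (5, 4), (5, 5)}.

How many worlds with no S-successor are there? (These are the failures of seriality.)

0

S is serial; there are no such worlds.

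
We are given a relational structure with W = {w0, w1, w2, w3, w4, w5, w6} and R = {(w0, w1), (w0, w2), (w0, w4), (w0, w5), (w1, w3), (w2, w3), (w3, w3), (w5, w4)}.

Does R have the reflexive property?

No

Reflexive: no — w0 is not related to itself.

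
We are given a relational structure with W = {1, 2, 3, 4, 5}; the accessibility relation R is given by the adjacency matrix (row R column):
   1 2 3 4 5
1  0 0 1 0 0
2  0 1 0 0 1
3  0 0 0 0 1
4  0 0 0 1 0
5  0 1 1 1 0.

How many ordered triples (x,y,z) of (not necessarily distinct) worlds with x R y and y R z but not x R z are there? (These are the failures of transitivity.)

8

Enumerating: (1,3,5), (2,5,3), (2,5,4), (3,5,2), (3,5,3), (3,5,4), (5,2,5), (5,3,5).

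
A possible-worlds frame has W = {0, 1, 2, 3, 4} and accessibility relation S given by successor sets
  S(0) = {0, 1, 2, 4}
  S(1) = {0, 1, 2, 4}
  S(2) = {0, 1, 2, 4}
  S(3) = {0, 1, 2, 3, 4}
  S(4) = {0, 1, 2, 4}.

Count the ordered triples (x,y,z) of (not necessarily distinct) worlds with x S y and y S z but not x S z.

S is transitive; there are no such tuples.

0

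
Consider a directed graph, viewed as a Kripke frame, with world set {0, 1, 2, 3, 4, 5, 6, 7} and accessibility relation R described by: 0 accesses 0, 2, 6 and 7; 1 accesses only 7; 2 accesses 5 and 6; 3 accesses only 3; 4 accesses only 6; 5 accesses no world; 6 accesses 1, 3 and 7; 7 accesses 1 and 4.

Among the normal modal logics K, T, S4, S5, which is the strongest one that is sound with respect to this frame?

K

Reflexive (axiom T): no — 1 is not related to itself.
Transitive (axiom 4): no — 0 R 2 and 2 R 5, but not 0 R 5.
Euclidean (axiom 5): no — 0 R 2 and 0 R 7, but not 2 R 7.
So F validates K; T would additionally require R to be reflexive. The strongest is K.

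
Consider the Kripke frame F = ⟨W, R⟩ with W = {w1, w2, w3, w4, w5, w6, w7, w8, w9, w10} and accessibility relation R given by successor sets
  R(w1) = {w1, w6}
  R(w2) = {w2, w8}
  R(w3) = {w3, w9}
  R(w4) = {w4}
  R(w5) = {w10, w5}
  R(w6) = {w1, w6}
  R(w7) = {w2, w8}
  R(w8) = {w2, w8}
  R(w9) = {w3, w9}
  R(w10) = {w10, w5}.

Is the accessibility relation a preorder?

Reflexive: no — w7 is not related to itself.
Transitive: yes — every two-step R-path is closed by a direct edge.
So R is not a preorder.

No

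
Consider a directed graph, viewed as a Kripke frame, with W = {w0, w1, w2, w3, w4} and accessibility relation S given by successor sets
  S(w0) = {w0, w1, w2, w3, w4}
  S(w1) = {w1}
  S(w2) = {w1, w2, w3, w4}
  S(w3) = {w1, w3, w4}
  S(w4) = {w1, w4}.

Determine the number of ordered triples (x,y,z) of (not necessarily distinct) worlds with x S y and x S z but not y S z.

Enumerating: (w0,w1,w0), (w0,w1,w2), (w0,w1,w3), (w0,w1,w4), (w0,w2,w0), (w0,w3,w0), (w0,w3,w2), (w0,w4,w0), (w0,w4,w2), (w0,w4,w3), (w2,w1,w2), (w2,w1,w3), … and 8 more.
Total: 20.

20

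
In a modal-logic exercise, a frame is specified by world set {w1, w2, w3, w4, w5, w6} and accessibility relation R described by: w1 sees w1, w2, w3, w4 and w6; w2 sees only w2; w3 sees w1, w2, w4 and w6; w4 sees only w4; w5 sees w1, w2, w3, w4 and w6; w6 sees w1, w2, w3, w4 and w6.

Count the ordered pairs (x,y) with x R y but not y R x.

Enumerating: (w1,w2), (w1,w4), (w3,w2), (w3,w4), (w5,w1), (w5,w2), (w5,w3), (w5,w4), (w5,w6), (w6,w2), (w6,w4).

11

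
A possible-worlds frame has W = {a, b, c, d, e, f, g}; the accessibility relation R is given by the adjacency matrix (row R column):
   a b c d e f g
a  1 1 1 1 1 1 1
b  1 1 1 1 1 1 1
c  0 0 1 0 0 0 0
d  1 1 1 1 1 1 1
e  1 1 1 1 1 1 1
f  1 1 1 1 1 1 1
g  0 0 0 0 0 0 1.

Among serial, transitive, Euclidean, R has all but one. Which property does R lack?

Serial: yes — every world has a successor (e.g. a R a).
Transitive: yes — every two-step R-path is closed by a direct edge.
Euclidean: no — a R c and a R b, but not c R b.
Only Euclidean fails.

Euclidean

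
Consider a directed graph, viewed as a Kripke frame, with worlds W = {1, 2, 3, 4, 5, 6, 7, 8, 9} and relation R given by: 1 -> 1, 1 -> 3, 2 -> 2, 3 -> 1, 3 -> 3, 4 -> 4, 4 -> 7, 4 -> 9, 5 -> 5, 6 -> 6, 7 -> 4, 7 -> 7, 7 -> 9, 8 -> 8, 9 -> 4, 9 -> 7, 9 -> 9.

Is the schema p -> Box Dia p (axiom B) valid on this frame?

Yes

By correspondence theory, B is valid on a frame iff R is symmetric.
Symmetric: yes — every pair in R has its reverse in R.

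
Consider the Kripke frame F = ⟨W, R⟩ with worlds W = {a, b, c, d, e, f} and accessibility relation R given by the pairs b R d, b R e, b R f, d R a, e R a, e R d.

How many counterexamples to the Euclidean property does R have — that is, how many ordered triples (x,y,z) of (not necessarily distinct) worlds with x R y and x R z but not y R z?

12

Enumerating: (b,d,d), (b,d,e), (b,d,f), (b,e,e), (b,e,f), (b,f,d), (b,f,e), (b,f,f), (d,a,a), (e,a,a), (e,a,d), (e,d,d).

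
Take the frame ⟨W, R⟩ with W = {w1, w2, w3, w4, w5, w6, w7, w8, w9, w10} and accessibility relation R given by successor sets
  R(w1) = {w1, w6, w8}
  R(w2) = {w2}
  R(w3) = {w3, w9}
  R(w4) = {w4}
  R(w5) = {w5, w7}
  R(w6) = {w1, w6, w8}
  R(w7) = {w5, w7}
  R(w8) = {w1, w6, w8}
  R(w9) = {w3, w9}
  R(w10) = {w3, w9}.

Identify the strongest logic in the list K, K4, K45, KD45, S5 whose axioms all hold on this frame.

Transitive (axiom 4): yes — every two-step R-path is closed by a direct edge.
Euclidean (axiom 5): yes — any two successors of a common world are R-related.
Serial (axiom D): yes — every world has a successor (e.g. w1 R w1).
Reflexive (axiom T): no — w10 is not related to itself.
So F validates K, K4, K45, KD45; S5 would additionally require R to be reflexive. The strongest is KD45.

KD45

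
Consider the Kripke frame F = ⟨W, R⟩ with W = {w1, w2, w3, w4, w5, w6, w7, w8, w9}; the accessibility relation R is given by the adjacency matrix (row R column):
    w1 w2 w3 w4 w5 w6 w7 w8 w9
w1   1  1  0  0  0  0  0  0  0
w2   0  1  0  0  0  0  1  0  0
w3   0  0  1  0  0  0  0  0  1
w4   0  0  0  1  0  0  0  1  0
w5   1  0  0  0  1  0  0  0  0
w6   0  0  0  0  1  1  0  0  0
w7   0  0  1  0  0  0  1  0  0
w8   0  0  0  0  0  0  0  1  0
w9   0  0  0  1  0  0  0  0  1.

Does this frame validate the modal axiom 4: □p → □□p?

No

Axiom 4 corresponds to the accessibility relation being transitive.
Transitive: no — w1 R w2 and w2 R w7, but not w1 R w7.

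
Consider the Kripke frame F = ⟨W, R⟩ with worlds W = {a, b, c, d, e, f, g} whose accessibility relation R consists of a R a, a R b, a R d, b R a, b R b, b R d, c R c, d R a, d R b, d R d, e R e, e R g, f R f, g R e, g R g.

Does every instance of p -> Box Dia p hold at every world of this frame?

Axiom B corresponds to the accessibility relation being symmetric.
Symmetric: yes — every pair in R has its reverse in R.

Yes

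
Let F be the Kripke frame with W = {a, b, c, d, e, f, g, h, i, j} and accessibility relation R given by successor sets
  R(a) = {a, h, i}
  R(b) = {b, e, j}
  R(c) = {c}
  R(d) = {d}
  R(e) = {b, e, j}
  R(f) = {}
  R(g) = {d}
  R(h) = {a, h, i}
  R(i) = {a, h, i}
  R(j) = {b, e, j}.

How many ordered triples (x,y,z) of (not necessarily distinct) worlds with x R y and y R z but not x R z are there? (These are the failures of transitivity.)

0

R is transitive; there are no such tuples.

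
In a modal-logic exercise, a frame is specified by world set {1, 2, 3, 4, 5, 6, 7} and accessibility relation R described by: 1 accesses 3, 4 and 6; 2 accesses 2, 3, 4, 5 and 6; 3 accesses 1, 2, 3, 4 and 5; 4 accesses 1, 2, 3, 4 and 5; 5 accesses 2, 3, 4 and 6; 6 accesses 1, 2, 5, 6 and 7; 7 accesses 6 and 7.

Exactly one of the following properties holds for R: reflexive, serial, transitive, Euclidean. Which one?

serial

Reflexive: no — 1 is not related to itself.
Serial: yes — every world has a successor (e.g. 1 R 3).
Transitive: no — 1 R 3 and 3 R 2, but not 1 R 2.
Euclidean: no — 1 R 3 and 1 R 6, but not 3 R 6.
Only serial holds.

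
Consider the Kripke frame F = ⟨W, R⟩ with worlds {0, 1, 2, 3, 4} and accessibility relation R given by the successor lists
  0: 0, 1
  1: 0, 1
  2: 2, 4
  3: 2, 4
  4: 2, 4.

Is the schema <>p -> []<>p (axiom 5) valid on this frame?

Yes

Axiom 5 corresponds to the accessibility relation being Euclidean.
Euclidean: yes — any two successors of a common world are R-related.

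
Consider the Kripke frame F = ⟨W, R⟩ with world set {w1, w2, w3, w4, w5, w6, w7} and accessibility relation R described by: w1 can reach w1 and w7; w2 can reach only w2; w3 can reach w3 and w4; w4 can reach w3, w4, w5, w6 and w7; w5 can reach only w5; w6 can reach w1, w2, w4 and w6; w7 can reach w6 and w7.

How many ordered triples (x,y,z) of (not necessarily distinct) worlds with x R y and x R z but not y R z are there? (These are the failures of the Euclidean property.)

23

Enumerating: (w1,w7,w1), (w4,w3,w5), (w4,w3,w6), (w4,w3,w7), (w4,w5,w3), (w4,w5,w4), (w4,w5,w6), (w4,w5,w7), (w4,w6,w3), (w4,w6,w5), (w4,w6,w7), (w4,w7,w3), … and 11 more.
Total: 23.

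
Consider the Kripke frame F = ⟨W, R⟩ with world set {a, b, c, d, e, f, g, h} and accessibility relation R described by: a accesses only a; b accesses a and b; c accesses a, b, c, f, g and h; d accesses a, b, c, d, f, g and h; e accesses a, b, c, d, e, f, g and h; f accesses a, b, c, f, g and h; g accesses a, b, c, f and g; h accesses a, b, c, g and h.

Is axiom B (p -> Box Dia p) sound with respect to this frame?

No

Axiom B corresponds to the accessibility relation being symmetric.
Symmetric: no — b R a but not a R b.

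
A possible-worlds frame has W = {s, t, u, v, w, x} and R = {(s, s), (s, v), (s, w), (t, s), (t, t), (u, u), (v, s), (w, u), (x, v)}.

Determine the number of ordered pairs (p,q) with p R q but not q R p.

4

Enumerating: (s,w), (t,s), (w,u), (x,v).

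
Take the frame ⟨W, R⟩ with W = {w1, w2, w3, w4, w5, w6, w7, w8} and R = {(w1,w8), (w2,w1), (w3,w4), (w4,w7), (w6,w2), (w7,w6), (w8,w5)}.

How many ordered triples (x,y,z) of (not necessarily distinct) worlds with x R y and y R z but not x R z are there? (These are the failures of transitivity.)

6

Enumerating: (w1,w8,w5), (w2,w1,w8), (w3,w4,w7), (w4,w7,w6), (w6,w2,w1), (w7,w6,w2).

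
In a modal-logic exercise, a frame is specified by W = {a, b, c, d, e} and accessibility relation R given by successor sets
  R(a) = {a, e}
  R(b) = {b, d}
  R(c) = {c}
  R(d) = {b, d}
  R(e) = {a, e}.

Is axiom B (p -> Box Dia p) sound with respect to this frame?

Axiom B corresponds to the accessibility relation being symmetric.
Symmetric: yes — every pair in R has its reverse in R.

Yes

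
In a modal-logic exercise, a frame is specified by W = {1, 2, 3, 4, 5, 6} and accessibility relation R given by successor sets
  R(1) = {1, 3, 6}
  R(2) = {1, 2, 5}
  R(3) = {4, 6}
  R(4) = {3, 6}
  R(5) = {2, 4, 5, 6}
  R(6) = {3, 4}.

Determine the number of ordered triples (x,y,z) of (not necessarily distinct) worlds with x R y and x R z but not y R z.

Enumerating: (1,3,1), (1,3,3), (1,6,1), (1,6,6), (2,1,2), (2,1,5), (2,5,1), (3,4,4), (3,6,6), (4,3,3), (4,6,6), (5,2,4), … and 9 more.
Total: 21.

21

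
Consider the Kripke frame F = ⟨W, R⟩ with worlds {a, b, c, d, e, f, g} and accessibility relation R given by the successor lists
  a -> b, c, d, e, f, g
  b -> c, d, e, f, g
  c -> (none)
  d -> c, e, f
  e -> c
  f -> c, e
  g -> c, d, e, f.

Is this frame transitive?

Transitive: yes — every two-step R-path is closed by a direct edge.

Yes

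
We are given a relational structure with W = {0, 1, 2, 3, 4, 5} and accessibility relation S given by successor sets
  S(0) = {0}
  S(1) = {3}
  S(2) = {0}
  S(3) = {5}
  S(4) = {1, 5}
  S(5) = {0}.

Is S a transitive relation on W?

No

Transitive: no — 1 S 3 and 3 S 5, but not 1 S 5.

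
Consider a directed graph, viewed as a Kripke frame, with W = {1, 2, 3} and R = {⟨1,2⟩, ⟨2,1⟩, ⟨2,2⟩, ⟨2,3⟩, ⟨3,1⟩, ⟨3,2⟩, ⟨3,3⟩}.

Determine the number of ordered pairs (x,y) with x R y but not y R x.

1

Enumerating: (3,1).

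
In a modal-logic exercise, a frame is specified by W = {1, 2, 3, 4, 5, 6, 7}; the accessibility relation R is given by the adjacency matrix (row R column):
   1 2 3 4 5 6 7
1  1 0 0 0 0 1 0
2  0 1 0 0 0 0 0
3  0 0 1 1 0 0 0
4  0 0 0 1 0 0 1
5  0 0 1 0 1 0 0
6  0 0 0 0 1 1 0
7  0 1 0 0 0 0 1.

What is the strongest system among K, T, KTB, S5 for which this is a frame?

T

Reflexive (axiom T): yes — every world is R-related to itself.
Symmetric (axiom B): no — 1 R 6 but not 6 R 1.
Euclidean (axiom 5): no — 1 R 6 and 1 R 1, but not 6 R 1.
So F validates K, T; KTB would additionally require R to be symmetric. The strongest is T.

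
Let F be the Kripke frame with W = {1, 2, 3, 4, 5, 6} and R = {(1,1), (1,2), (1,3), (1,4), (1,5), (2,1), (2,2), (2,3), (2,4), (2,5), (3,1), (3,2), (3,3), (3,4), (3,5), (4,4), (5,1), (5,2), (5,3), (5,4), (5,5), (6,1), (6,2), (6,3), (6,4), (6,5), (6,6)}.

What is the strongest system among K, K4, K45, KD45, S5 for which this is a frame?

K4

Transitive (axiom 4): yes — every two-step R-path is closed by a direct edge.
Euclidean (axiom 5): no — 1 R 4 and 1 R 2, but not 4 R 2.
Serial (axiom D): yes — every world has a successor (e.g. 1 R 1).
Reflexive (axiom T): yes — every world is R-related to itself.
So F validates K, K4; K45 would additionally require R to be Euclidean. The strongest is K4.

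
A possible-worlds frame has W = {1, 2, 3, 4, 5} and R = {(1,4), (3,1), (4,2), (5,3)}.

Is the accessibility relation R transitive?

Transitive: no — 1 R 4 and 4 R 2, but not 1 R 2.

No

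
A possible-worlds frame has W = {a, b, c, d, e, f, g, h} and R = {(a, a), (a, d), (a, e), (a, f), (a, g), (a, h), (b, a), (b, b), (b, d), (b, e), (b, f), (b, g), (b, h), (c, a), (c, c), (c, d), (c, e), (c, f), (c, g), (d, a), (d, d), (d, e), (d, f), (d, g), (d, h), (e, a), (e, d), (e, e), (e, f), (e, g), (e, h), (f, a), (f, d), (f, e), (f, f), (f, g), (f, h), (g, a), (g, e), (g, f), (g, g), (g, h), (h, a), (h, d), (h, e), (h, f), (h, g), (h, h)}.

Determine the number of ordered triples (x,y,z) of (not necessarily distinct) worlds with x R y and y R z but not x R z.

Enumerating: (c,a,h), (c,d,h), (c,e,h), (c,f,h), (c,g,h), (g,a,d), (g,e,d), (g,f,d), (g,h,d).

9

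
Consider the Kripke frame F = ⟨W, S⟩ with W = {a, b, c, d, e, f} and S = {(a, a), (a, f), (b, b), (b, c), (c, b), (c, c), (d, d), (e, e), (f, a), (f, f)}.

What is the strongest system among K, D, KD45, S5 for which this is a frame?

S5

Serial (axiom D): yes — every world has a successor (e.g. a S a).
Euclidean (axiom 5): yes — any two successors of a common world are S-related.
Transitive (axiom 4): yes — every two-step S-path is closed by a direct edge.
Reflexive (axiom T): yes — every world is S-related to itself.
So F validates K, D, KD45, S5. The strongest is S5.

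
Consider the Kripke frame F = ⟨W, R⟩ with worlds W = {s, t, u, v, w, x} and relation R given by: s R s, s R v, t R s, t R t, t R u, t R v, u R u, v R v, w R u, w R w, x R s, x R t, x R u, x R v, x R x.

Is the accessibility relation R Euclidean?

No

Euclidean: no — t R s and t R u, but not s R u.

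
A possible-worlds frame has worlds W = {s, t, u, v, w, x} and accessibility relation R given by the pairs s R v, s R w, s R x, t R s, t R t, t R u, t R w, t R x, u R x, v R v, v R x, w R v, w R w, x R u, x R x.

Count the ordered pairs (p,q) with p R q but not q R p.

9

Enumerating: (s,v), (s,w), (s,x), (t,s), (t,u), (t,w), (t,x), (v,x), (w,v).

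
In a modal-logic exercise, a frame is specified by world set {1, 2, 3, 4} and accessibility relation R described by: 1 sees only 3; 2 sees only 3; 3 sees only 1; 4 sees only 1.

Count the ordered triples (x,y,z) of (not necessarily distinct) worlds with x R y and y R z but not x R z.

4

Enumerating: (1,3,1), (2,3,1), (3,1,3), (4,1,3).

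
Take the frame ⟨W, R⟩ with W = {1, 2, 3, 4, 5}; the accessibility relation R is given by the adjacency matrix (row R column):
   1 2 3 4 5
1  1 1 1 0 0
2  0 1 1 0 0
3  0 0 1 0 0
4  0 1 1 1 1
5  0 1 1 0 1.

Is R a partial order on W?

Reflexive: yes — every world is R-related to itself.
Transitive: yes — every two-step R-path is closed by a direct edge.
Antisymmetric: yes — no distinct pair is related both ways.
So R is a partial order.

Yes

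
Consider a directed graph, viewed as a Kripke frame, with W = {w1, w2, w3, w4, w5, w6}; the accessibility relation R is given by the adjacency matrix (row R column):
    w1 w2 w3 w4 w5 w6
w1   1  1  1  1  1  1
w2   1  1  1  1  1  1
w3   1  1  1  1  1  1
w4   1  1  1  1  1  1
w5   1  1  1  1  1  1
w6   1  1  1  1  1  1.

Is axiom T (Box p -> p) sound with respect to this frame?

Yes

Axiom T corresponds to the accessibility relation being reflexive.
Reflexive: yes — every world is R-related to itself.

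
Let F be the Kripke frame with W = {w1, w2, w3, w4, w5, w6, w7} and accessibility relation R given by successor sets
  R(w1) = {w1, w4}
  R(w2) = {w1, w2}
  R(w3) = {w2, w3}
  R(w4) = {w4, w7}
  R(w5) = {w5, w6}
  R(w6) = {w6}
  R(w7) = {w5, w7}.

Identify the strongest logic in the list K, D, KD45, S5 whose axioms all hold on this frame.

Serial (axiom D): yes — every world has a successor (e.g. w1 R w1).
Euclidean (axiom 5): no — w1 R w4 and w1 R w1, but not w4 R w1.
Transitive (axiom 4): no — w1 R w4 and w4 R w7, but not w1 R w7.
Reflexive (axiom T): yes — every world is R-related to itself.
So F validates K, D; KD45 would additionally require R to be Euclidean and transitive. The strongest is D.

D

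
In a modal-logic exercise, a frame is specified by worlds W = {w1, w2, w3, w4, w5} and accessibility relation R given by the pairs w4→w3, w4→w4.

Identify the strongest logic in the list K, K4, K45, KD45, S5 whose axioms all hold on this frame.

Transitive (axiom 4): yes — every two-step R-path is closed by a direct edge.
Euclidean (axiom 5): no — w4 R w3 and w4 R w3, but not w3 R w3.
Serial (axiom D): no — w1 has no R-successor.
Reflexive (axiom T): no — w1 is not related to itself.
So F validates K, K4; K45 would additionally require R to be Euclidean. The strongest is K4.

K4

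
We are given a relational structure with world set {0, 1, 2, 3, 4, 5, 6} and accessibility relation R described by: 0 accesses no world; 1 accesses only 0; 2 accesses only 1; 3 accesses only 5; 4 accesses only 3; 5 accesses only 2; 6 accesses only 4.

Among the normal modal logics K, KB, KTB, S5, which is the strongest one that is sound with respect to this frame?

K

Symmetric (axiom B): no — 1 R 0 but not 0 R 1.
Reflexive (axiom T): no — 0 is not related to itself.
Euclidean (axiom 5): no — 1 R 0 and 1 R 0, but not 0 R 0.
So F validates K; KB would additionally require R to be symmetric. The strongest is K.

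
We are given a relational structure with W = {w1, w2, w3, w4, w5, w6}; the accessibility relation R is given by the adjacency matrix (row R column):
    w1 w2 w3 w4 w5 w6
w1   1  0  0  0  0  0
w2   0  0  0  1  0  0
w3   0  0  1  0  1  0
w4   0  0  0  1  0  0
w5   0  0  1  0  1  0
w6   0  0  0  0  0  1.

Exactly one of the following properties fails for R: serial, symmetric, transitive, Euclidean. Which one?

Serial: yes — every world has a successor (e.g. w1 R w1).
Symmetric: no — w2 R w4 but not w4 R w2.
Transitive: yes — every two-step R-path is closed by a direct edge.
Euclidean: yes — any two successors of a common world are R-related.
Only symmetric fails.

symmetric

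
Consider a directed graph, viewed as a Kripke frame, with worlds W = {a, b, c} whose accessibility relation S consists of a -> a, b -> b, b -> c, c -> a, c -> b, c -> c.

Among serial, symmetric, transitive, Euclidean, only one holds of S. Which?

Serial: yes — every world has a successor (e.g. a S a).
Symmetric: no — c S a but not a S c.
Transitive: no — b S c and c S a, but not b S a.
Euclidean: no — c S a and c S b, but not a S b.
Only serial holds.

serial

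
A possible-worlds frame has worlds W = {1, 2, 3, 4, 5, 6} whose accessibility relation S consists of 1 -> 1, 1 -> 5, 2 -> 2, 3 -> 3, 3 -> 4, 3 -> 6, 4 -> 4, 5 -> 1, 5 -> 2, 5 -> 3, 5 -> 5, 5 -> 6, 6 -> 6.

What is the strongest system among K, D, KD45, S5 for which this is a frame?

D

Serial (axiom D): yes — every world has a successor (e.g. 1 S 1).
Euclidean (axiom 5): no — 3 S 4 and 3 S 6, but not 4 S 6.
Transitive (axiom 4): no — 1 S 5 and 5 S 2, but not 1 S 2.
Reflexive (axiom T): yes — every world is S-related to itself.
So F validates K, D; KD45 would additionally require S to be Euclidean and transitive. The strongest is D.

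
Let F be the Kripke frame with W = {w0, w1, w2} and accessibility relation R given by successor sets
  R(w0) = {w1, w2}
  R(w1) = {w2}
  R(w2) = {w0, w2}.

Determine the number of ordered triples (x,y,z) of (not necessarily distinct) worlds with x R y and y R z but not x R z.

Enumerating: (w0,w2,w0), (w1,w2,w0), (w2,w0,w1).

3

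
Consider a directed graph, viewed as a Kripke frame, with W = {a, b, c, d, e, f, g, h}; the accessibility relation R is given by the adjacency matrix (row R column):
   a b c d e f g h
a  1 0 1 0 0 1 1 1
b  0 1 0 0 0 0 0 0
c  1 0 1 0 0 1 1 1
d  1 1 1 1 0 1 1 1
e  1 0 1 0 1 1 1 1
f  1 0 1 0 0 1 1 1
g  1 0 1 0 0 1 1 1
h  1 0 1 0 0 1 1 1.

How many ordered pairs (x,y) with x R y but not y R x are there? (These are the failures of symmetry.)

Enumerating: (d,a), (d,b), (d,c), (d,f), (d,g), (d,h), (e,a), (e,c), (e,f), (e,g), (e,h).

11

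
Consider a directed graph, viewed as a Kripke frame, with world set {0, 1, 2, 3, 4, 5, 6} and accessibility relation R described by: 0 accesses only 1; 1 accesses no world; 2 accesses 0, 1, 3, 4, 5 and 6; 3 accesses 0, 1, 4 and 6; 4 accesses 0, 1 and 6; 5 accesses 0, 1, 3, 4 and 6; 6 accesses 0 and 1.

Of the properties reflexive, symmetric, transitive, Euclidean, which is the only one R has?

transitive

Reflexive: no — 0 is not related to itself.
Symmetric: no — 0 R 1 but not 1 R 0.
Transitive: yes — every two-step R-path is closed by a direct edge.
Euclidean: no — 2 R 0 and 2 R 3, but not 0 R 3.
Only transitive holds.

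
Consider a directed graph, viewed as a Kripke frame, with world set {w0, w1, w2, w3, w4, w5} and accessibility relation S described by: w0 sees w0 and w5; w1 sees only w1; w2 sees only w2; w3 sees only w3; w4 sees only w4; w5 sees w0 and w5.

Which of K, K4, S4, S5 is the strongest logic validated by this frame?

Transitive (axiom 4): yes — every two-step S-path is closed by a direct edge.
Reflexive (axiom T): yes — every world is S-related to itself.
Euclidean (axiom 5): yes — any two successors of a common world are S-related.
So F validates K, K4, S4, S5. The strongest is S5.

S5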